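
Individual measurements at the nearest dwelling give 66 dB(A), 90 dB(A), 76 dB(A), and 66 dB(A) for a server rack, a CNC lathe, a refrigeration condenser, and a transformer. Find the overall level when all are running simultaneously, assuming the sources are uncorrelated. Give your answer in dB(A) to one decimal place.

For uncorrelated sources the intensities add, so convert each level to linear form, sum, and take 10·log₁₀ of the total.
Σ 10^(L/10) = 10^(66/10) + 10^(90/10) + 10^(76/10) + 10^(66/10) = 1.048e+09.
L_total = 10·log₁₀(1.048e+09) = 90.20 dB(A).

90.2 dB(A)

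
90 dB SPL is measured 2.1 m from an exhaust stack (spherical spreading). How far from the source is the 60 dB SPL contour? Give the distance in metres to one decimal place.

66.4 m

The 30.0 dB drop corresponds to a distance ratio of 10^(30.0/20) for a point source.
r₂ = 2.1·10^((90−60)/20) = 2.1·10^(30.0/20) = 66.41 m.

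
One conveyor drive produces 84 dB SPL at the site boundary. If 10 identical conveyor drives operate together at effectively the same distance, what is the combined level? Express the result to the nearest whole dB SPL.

94 dB SPL

L_total = L₁ + 10·log₁₀ N for N identical incoherent sources.
L_total = 84 + 10·log₁₀(10) = 84 + 10.000 = 94.00 dB SPL.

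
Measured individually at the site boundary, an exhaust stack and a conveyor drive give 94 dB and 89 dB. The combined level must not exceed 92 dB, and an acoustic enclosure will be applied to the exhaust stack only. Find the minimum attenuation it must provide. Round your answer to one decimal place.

The untreated sources together contribute 10^(89/10) = 7.943e+08, i.e. 89.00 dB.
The limit corresponds to 10^(92/10) = 1.585e+09; subtracting the fixed part leaves 7.906e+08 for the exhaust stack, i.e. 88.98 dB.
Required insertion loss = 94 − 88.98 = 5.02 dB.

5.0 dB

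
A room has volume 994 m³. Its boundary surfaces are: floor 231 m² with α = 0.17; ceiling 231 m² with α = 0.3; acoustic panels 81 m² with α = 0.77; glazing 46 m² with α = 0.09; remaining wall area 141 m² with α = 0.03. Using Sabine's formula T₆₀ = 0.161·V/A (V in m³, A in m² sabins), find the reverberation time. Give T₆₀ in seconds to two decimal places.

Summing Sᵢαᵢ: 231·0.17 + 231·0.3 + 81·0.77 + 46·0.09 + 141·0.03 = 179.31 m².
T₆₀ = 0.161·V/A = 0.161·994/179.31 = 0.892 s.

0.89 s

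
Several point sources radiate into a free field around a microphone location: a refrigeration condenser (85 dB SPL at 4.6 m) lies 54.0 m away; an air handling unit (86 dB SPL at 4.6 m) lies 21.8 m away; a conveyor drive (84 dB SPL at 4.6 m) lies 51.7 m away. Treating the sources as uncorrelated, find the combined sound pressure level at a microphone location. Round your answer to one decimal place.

Apply inverse-square spreading to bring every level to the receiver, then sum 10^(L/10).
refrigeration condenser: 85 − 20·log₁₀(54.0/4.6) = 85 − 21.39 = 63.61 dB SPL.
air handling unit: 86 − 20·log₁₀(21.8/4.6) = 86 − 13.51 = 72.49 dB SPL.
conveyor drive: 84 − 20·log₁₀(51.7/4.6) = 84 − 21.01 = 62.99 dB SPL.
Σ 10^(L/10) = 2.201e+07 → L_total = 10·log₁₀(2.201e+07) = 73.43 dB SPL.

73.4 dB SPL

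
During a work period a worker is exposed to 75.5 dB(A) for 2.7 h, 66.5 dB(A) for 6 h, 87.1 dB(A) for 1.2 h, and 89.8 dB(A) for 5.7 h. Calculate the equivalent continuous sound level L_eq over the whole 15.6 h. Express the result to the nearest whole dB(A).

86 dB(A)

The energy average is taken in the linear domain: L_eq = 10·log₁₀[(Σ tᵢ·10^(Lᵢ/10))/T], T = 15.6 h.
Σ tᵢ·10^(Lᵢ/10) = 2.7·10^(75.5/10) + 6·10^(66.5/10) + 1.2·10^(87.1/10) + 5.7·10^(89.8/10) = 6.181e+09.
L_eq = 10·log₁₀(6.181e+09/15.6) = 85.98 dB(A).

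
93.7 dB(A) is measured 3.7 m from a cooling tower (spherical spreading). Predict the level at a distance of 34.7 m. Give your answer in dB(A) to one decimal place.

74.3 dB(A)

Point-source attenuation: ΔL = 20·log₁₀(r₂/r₁) = 20·log₁₀(34.7/3.7) = 19.443 dB.
L₂ = 93.7 − 20·log₁₀(34.7/3.7) = 93.7 − 19.443 = 74.26 dB(A).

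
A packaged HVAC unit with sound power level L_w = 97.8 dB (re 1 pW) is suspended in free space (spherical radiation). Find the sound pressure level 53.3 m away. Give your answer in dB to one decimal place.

52.3 dB

The power spreads over a sphere of area 4π·r², so L_p = L_w − 10·log₁₀(4π·r²).
4π·r² = 3.57e+04 m², 10·log₁₀ of that is 45.527 dB.
L_p = 97.8 − 45.527 = 52.27 dB.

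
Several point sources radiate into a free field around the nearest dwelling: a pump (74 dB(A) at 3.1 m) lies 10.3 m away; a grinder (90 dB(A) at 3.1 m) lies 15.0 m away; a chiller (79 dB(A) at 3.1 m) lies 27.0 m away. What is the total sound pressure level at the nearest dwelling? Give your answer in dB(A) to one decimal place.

76.6 dB(A)

Apply inverse-square spreading to bring every level to the receiver, then sum 10^(L/10).
pump: 74 − 20·log₁₀(10.3/3.1) = 74 − 10.43 = 63.57 dB(A).
grinder: 90 − 20·log₁₀(15.0/3.1) = 90 − 13.69 = 76.31 dB(A).
chiller: 79 − 20·log₁₀(27.0/3.1) = 79 − 18.80 = 60.20 dB(A).
Σ 10^(L/10) = 4.603e+07 → L_total = 10·log₁₀(4.603e+07) = 76.63 dB(A).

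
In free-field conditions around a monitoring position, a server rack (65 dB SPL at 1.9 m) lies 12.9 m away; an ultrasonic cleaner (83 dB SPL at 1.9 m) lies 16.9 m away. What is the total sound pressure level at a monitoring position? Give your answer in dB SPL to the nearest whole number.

First find each source's level at the receiver (point-source: −20·log₁₀(r/r_ref)), then combine on an intensity basis.
server rack: 65 − 20·log₁₀(12.9/1.9) = 65 − 16.64 = 48.36 dB SPL.
ultrasonic cleaner: 83 − 20·log₁₀(16.9/1.9) = 83 − 18.98 = 64.02 dB SPL.
Σ 10^(L/10) = 2.591e+06 → L_total = 10·log₁₀(2.591e+06) = 64.13 dB SPL.

64 dB SPL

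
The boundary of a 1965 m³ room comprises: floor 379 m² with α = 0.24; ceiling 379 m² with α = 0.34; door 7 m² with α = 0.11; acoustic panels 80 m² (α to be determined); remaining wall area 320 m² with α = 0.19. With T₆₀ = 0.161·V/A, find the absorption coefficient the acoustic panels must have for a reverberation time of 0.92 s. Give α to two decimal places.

Required total absorption A = 0.161·1965/0.92 = 343.88 m².
Absorption from the other surfaces = 379·0.24 + 379·0.34 + 7·0.11 + 320·0.19 = 281.39 m², so the acoustic panels must supply 62.49 m² over 80 m².
α = 62.49/80 = 0.781.

0.78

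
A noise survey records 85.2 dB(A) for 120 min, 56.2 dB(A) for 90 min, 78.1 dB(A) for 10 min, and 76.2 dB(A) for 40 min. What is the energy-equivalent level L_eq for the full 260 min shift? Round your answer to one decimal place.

82.1 dB(A)

L_eq = 10·log₁₀[(1/T)·Σ tᵢ·10^(Lᵢ/10)] with T = 260 min.
Σ tᵢ·10^(Lᵢ/10) = 120·10^(85.2/10) + 90·10^(56.2/10) + 10·10^(78.1/10) + 40·10^(76.2/10) = 4.209e+10.
L_eq = 10·log₁₀(4.209e+10/260) = 82.09 dB(A).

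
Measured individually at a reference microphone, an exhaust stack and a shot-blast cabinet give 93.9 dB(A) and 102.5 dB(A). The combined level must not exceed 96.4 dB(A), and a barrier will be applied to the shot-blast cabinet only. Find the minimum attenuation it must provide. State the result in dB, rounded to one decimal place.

Fixed contribution from the other source: Σ 10^(L/10) = 10^(93.9/10) = 2.455e+09 (93.90 dB(A)).
The limit corresponds to 10^(96.4/10) = 4.365e+09; subtracting the fixed part leaves 1.910e+09 for the shot-blast cabinet, i.e. 92.81 dB(A).
So the shot-blast cabinet must be reduced from 102.5 to 92.81 dB(A): IL = 9.69 dB.

9.7 dB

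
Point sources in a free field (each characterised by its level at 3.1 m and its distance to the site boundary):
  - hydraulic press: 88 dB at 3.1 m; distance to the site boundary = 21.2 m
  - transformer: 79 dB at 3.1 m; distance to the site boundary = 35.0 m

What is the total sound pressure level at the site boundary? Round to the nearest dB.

71 dB

Propagate each source to the receiver with L = L_ref − 20·log₁₀(r/r_ref), then add intensities.
hydraulic press: 88 − 20·log₁₀(21.2/3.1) = 88 − 16.70 = 71.30 dB.
transformer: 79 − 20·log₁₀(35.0/3.1) = 79 − 21.05 = 57.95 dB.
Σ 10^(L/10) = 1.411e+07 → L_total = 10·log₁₀(1.411e+07) = 71.50 dB.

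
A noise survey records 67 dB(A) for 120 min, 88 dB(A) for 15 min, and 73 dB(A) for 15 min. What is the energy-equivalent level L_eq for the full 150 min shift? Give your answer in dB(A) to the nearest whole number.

78 dB(A)

Weight each interval's intensity by its duration and average over T = 150 min:
Σ tᵢ·10^(Lᵢ/10) = 120·10^(67/10) + 15·10^(88/10) + 15·10^(73/10) = 1.037e+10.
L_eq = 10·log₁₀(1.037e+10/150) = 78.39 dB(A).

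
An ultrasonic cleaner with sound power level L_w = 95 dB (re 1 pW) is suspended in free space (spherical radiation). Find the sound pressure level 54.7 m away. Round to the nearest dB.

49 dB

Free-field spherical radiation: L_p = L_w − 10·log₁₀(4π·r²), r = 54.7 m.
4π·r² = 3.76e+04 m², 10·log₁₀ of that is 45.752 dB.
L_p = 95 − 45.752 = 49.25 dB.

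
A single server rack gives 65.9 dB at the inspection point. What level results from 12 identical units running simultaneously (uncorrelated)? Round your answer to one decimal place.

76.7 dB

N identical incoherent sources raise the level by 10·log₁₀ N.
L_total = 65.9 + 10·log₁₀(12) = 65.9 + 10.792 = 76.69 dB.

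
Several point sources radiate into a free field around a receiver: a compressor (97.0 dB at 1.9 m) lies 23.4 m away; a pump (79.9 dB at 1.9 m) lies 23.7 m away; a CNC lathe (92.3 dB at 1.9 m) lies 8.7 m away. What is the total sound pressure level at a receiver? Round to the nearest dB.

First find each source's level at the receiver (point-source: −20·log₁₀(r/r_ref)), then combine on an intensity basis.
compressor: 97.0 − 20·log₁₀(23.4/1.9) = 97.0 − 21.81 = 75.19 dB.
pump: 79.9 − 20·log₁₀(23.7/1.9) = 79.9 − 21.92 = 57.98 dB.
CNC lathe: 92.3 − 20·log₁₀(8.7/1.9) = 92.3 − 13.22 = 79.08 dB.
Σ 10^(L/10) = 1.147e+08 → L_total = 10·log₁₀(1.147e+08) = 80.59 dB.

81 dB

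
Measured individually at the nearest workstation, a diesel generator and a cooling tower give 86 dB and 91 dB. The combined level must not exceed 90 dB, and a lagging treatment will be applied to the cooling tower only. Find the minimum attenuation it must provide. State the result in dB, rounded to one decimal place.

3.2 dB

Everything except the cooling tower sums to 10^(86/10) = 3.981e+08 in linear terms, 86.00 dB.
The limit corresponds to 10^(90/10) = 1.000e+09; subtracting the fixed part leaves 6.019e+08 for the cooling tower, i.e. 87.80 dB.
So the cooling tower must be reduced from 91 to 87.80 dB: IL = 3.20 dB.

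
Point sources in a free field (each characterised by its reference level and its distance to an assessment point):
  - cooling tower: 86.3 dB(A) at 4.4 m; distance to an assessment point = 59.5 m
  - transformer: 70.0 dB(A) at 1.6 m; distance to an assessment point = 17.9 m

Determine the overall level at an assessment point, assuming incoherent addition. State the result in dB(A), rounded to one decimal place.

Apply inverse-square spreading to bring every level to the receiver, then sum 10^(L/10).
cooling tower: 86.3 − 20·log₁₀(59.5/4.4) = 86.3 − 22.62 = 63.68 dB(A).
transformer: 70.0 − 20·log₁₀(17.9/1.6) = 70.0 − 20.97 = 49.03 dB(A).
Σ 10^(L/10) = 2.413e+06 → L_total = 10·log₁₀(2.413e+06) = 63.82 dB(A).

63.8 dB(A)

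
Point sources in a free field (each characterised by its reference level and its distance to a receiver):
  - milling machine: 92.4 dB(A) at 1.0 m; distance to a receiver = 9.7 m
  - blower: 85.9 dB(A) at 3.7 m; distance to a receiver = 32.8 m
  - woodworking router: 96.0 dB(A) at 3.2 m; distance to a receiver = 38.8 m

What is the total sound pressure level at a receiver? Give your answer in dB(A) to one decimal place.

First find each source's level at the receiver (point-source: −20·log₁₀(r/r_ref)), then combine on an intensity basis.
milling machine: 92.4 − 20·log₁₀(9.7/1.0) = 92.4 − 19.74 = 72.66 dB(A).
blower: 85.9 − 20·log₁₀(32.8/3.7) = 85.9 − 18.95 = 66.95 dB(A).
woodworking router: 96.0 − 20·log₁₀(38.8/3.2) = 96.0 − 21.67 = 74.33 dB(A).
Σ 10^(L/10) = 5.050e+07 → L_total = 10·log₁₀(5.050e+07) = 77.03 dB(A).

77.0 dB(A)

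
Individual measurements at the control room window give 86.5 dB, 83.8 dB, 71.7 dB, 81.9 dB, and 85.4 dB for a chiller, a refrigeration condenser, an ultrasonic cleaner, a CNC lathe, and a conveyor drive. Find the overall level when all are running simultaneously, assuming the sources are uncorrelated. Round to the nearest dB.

91 dB

Incoherent sources combine by intensity addition: L_total = 10·log₁₀(Σ 10^(L_i/10)).
Σ 10^(L/10) = 10^(86.5/10) + 10^(83.8/10) + 10^(71.7/10) + 10^(81.9/10) + 10^(85.4/10) = 1.203e+09.
L_total = 10·log₁₀(1.203e+09) = 90.80 dB.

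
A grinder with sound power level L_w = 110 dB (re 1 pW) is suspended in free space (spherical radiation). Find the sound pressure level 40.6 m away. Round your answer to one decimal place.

66.8 dB

L_p = L_w − 10·log₁₀(4π·r²) with r = 40.6 m.
4π·r² = 2.071e+04 m², 10·log₁₀ of that is 43.163 dB.
L_p = 110 − 43.163 = 66.84 dB.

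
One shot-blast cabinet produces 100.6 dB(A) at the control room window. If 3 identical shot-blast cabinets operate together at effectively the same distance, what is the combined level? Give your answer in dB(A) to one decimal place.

105.4 dB(A)

With 3 equal, uncorrelated contributions the intensity is 3× that of one unit, giving a rise of 10·log₁₀ 3.
L_total = 100.6 + 10·log₁₀(3) = 100.6 + 4.771 = 105.37 dB(A).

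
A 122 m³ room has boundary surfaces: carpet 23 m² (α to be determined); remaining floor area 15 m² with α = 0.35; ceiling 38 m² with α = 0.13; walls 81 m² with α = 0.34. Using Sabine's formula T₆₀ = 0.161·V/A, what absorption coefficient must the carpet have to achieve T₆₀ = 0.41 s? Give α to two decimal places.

Required total absorption A = 0.161·122/0.41 = 47.91 m².
Absorption from the other surfaces = 15·0.35 + 38·0.13 + 81·0.34 = 37.73 m², so the carpet must supply 10.18 m² over 23 m².
α = 10.18/23 = 0.442.

0.44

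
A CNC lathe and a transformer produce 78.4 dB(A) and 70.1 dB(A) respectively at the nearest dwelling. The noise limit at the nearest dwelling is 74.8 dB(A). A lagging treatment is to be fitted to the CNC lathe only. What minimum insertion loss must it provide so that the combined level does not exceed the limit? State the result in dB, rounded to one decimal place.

Everything except the CNC lathe sums to 10^(70.1/10) = 1.023e+07 in linear terms, 70.10 dB(A).
To meet 74.8 dB(A) overall, the treated CNC lathe may contribute at most 10^(74.8/10) − 1.023e+07 = 1.997e+07, i.e. 73.00 dB(A).
So the CNC lathe must be reduced from 78.4 to 73.00 dB(A): IL = 5.40 dB.

5.4 dB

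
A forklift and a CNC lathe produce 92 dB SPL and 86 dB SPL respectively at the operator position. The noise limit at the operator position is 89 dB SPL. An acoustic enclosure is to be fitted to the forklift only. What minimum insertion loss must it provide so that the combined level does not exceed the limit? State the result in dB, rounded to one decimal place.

The untreated sources together contribute 10^(86/10) = 3.981e+08, i.e. 86.00 dB SPL.
The limit corresponds to 10^(89/10) = 7.943e+08; subtracting the fixed part leaves 3.962e+08 for the forklift, i.e. 85.98 dB SPL.
Required insertion loss = 92 − 85.98 = 6.02 dB.

6.0 dB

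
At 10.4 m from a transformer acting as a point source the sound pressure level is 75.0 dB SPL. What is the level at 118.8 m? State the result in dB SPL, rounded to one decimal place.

Point-source attenuation: ΔL = 20·log₁₀(r₂/r₁) = 20·log₁₀(118.8/10.4) = 21.156 dB.
L₂ = 75.0 − 20·log₁₀(118.8/10.4) = 75.0 − 21.156 = 53.84 dB SPL.

53.8 dB SPL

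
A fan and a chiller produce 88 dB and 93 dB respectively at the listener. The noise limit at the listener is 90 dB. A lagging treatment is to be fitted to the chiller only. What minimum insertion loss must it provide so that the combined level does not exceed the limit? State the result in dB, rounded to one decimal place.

The untreated sources together contribute 10^(88/10) = 6.310e+08, i.e. 88.00 dB.
The limit corresponds to 10^(90/10) = 1.000e+09; subtracting the fixed part leaves 3.690e+08 for the chiller, i.e. 85.67 dB.
So the chiller must be reduced from 93 to 85.67 dB: IL = 7.33 dB.

7.3 dB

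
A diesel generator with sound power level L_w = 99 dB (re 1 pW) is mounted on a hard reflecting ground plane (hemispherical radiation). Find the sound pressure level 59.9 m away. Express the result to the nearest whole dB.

55 dB

L_p = L_w − 10·log₁₀(2π·r²) with r = 59.9 m.
2π·r² = 2.254e+04 m², 10·log₁₀ of that is 43.530 dB.
L_p = 99 − 43.530 = 55.47 dB.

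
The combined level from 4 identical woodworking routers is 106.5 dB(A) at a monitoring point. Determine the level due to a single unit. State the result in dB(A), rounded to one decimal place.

4 equal contributions raise the level by 10·log₁₀ 4 = 6.021 dB, so each unit alone gives 106.5 − 6.021.

100.5 dB(A)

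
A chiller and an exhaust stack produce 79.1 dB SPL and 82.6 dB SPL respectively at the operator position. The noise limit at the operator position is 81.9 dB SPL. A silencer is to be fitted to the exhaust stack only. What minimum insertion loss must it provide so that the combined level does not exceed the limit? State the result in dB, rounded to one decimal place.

3.9 dB

Everything except the exhaust stack sums to 10^(79.1/10) = 8.128e+07 in linear terms, 79.10 dB SPL.
To meet 81.9 dB SPL overall, the treated exhaust stack may contribute at most 10^(81.9/10) − 8.128e+07 = 7.360e+07, i.e. 78.67 dB SPL.
So the exhaust stack must be reduced from 82.6 to 78.67 dB SPL: IL = 3.93 dB.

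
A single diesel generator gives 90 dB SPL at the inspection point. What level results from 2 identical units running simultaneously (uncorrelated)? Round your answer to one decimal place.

N identical incoherent sources raise the level by 10·log₁₀ N.
L_total = 90 + 10·log₁₀(2) = 90 + 3.010 = 93.01 dB SPL.

93.0 dB SPL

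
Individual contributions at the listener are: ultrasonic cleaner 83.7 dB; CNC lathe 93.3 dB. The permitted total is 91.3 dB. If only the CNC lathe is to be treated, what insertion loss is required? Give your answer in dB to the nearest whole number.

3 dB

Everything except the CNC lathe sums to 10^(83.7/10) = 2.344e+08 in linear terms, 83.70 dB.
The limit corresponds to 10^(91.3/10) = 1.349e+09; subtracting the fixed part leaves 1.115e+09 for the CNC lathe, i.e. 90.47 dB.
So the CNC lathe must be reduced from 93.3 to 90.47 dB: IL = 2.83 dB.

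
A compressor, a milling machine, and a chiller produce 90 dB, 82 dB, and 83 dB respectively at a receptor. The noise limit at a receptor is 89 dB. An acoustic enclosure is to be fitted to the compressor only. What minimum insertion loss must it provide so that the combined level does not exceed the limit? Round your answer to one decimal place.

3.6 dB

The untreated sources together contribute 10^(82/10) + 10^(83/10) = 3.580e+08, i.e. 85.54 dB.
To meet 89 dB overall, the treated compressor may contribute at most 10^(89/10) − 3.580e+08 = 4.363e+08, i.e. 86.40 dB.
Required insertion loss = 90 − 86.40 = 3.60 dB.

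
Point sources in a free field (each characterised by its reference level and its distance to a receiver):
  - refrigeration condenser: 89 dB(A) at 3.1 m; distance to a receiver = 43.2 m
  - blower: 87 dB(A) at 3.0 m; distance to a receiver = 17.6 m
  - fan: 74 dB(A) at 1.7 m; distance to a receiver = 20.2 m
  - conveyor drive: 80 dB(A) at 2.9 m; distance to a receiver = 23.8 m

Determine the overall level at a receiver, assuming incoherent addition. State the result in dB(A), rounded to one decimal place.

Apply inverse-square spreading to bring every level to the receiver, then sum 10^(L/10).
refrigeration condenser: 89 − 20·log₁₀(43.2/3.1) = 89 − 22.88 = 66.12 dB(A).
blower: 87 − 20·log₁₀(17.6/3.0) = 87 − 15.37 = 71.63 dB(A).
fan: 74 − 20·log₁₀(20.2/1.7) = 74 − 21.50 = 52.50 dB(A).
conveyor drive: 80 − 20·log₁₀(23.8/2.9) = 80 − 18.28 = 61.72 dB(A).
Σ 10^(L/10) = 2.031e+07 → L_total = 10·log₁₀(2.031e+07) = 73.08 dB(A).

73.1 dB(A)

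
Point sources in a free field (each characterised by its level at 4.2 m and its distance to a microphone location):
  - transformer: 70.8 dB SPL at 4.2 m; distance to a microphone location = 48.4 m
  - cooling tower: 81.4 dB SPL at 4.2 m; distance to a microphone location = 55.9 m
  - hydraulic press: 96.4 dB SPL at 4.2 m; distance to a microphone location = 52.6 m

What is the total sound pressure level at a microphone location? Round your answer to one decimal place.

First find each source's level at the receiver (point-source: −20·log₁₀(r/r_ref)), then combine on an intensity basis.
transformer: 70.8 − 20·log₁₀(48.4/4.2) = 70.8 − 21.23 = 49.57 dB SPL.
cooling tower: 81.4 − 20·log₁₀(55.9/4.2) = 81.4 − 22.48 = 58.92 dB SPL.
hydraulic press: 96.4 − 20·log₁₀(52.6/4.2) = 96.4 − 21.95 = 74.45 dB SPL.
Σ 10^(L/10) = 2.870e+07 → L_total = 10·log₁₀(2.870e+07) = 74.58 dB SPL.

74.6 dB SPL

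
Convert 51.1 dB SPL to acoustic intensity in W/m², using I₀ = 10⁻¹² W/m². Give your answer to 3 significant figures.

1.29e-07 W/m²

L = 10·log₁₀(I/I₀) ⇒ I = I₀·10^(L/10) = 10⁻¹² × 10^5.11.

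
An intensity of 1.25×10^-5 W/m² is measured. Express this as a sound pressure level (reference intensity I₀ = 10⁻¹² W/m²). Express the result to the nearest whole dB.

I/I₀ = 1.25×10^-5/10⁻¹² = 1.25×10^7, and L = 10·log₁₀(I/I₀).
L = 10·(0.0969 + 7) = 70.97 dB.

71 dB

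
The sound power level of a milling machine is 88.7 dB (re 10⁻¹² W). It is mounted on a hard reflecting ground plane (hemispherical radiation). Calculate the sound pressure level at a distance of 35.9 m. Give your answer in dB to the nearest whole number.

L_p = L_w − 10·log₁₀(2π·r²) with r = 35.9 m.
2π·r² = 8098 m², 10·log₁₀ of that is 39.084 dB.
L_p = 88.7 − 39.084 = 49.62 dB.

50 dB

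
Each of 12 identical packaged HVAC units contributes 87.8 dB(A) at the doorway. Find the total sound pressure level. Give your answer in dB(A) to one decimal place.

N identical incoherent sources raise the level by 10·log₁₀ N.
L_total = 87.8 + 10·log₁₀(12) = 87.8 + 10.792 = 98.59 dB(A).

98.6 dB(A)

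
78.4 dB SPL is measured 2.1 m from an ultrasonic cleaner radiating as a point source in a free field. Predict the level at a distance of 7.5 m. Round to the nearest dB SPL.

67 dB SPL

For a point source, L₂ = L₁ − 20·log₁₀(r₂/r₁).
L₂ = 78.4 − 20·log₁₀(7.5/2.1) = 78.4 − 11.057 = 67.34 dB SPL.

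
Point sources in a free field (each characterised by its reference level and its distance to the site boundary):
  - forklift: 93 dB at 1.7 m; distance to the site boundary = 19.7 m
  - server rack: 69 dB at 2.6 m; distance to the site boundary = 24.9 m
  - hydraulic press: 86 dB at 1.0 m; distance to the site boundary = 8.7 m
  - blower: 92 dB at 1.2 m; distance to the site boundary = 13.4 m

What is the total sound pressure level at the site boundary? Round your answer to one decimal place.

75.2 dB

Propagate each source to the receiver with L = L_ref − 20·log₁₀(r/r_ref), then add intensities.
forklift: 93 − 20·log₁₀(19.7/1.7) = 93 − 21.28 = 71.72 dB.
server rack: 69 − 20·log₁₀(24.9/2.6) = 69 − 19.62 = 49.38 dB.
hydraulic press: 86 − 20·log₁₀(8.7/1.0) = 86 − 18.79 = 67.21 dB.
blower: 92 − 20·log₁₀(13.4/1.2) = 92 − 20.96 = 71.04 dB.
Σ 10^(L/10) = 3.291e+07 → L_total = 10·log₁₀(3.291e+07) = 75.17 dB.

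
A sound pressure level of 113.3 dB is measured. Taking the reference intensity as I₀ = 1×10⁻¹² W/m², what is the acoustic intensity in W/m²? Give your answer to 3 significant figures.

0.214 W/m²

I = I₀·10^(L/10) = 10⁻¹² × 10^(113.3/10) = 10^(-0.670).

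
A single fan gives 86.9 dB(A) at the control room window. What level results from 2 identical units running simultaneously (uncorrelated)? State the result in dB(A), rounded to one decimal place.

89.9 dB(A)

N identical incoherent sources raise the level by 10·log₁₀ N.
L_total = 86.9 + 10·log₁₀(2) = 86.9 + 3.010 = 89.91 dB(A).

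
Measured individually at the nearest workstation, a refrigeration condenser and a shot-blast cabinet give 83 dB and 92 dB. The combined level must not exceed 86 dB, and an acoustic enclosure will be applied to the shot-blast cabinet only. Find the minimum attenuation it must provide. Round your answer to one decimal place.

Fixed contribution from the other source: Σ 10^(L/10) = 10^(83/10) = 1.995e+08 (83.00 dB).
To meet 86 dB overall, the treated shot-blast cabinet may contribute at most 10^(86/10) − 1.995e+08 = 1.986e+08, i.e. 82.98 dB.
Required insertion loss = 92 − 82.98 = 9.02 dB.

9.0 dB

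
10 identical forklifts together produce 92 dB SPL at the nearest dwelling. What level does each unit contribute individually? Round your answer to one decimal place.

82.0 dB SPL

10 equal contributions raise the level by 10·log₁₀ 10 = 10.000 dB, so each unit alone gives 92 − 10.000.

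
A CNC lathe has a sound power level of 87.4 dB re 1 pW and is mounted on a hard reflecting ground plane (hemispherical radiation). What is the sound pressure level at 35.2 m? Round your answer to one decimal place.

48.5 dB

Free-field hemispherical radiation: L_p = L_w − 10·log₁₀(2π·r²), r = 35.2 m.
2π·r² = 7785 m², 10·log₁₀ of that is 38.913 dB.
L_p = 87.4 − 38.913 = 48.49 dB.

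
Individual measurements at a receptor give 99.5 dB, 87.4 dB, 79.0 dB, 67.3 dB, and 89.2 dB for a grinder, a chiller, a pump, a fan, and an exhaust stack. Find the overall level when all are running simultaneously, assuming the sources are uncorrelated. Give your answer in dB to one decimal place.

For uncorrelated sources the intensities add, so convert each level to linear form, sum, and take 10·log₁₀ of the total.
Σ 10^(L/10) = 10^(99.5/10) + 10^(87.4/10) + 10^(79.0/10) + 10^(67.3/10) + 10^(89.2/10) = 1.038e+10.
L_total = 10·log₁₀(1.038e+10) = 100.16 dB.

100.2 dB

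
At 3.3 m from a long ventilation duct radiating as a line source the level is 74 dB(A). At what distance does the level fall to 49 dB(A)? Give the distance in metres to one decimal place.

Line-source spreading drops the level by 10·log₁₀(r₂/r₁); inverting, r₂/r₁ = 10^(ΔL/10).
r₂ = 3.3·10^((74−49)/10) = 3.3·10^(25.0/10) = 1043.55 m.

1043.6 m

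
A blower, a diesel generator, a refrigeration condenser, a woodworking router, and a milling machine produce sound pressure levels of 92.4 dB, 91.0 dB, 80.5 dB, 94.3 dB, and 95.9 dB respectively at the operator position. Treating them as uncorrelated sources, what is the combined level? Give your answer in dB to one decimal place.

99.9 dB

Incoherent sources combine by intensity addition: L_total = 10·log₁₀(Σ 10^(L_i/10)).
Σ 10^(L/10) = 10^(92.4/10) + 10^(91.0/10) + 10^(80.5/10) + 10^(94.3/10) + 10^(95.9/10) = 9.691e+09.
L_total = 10·log₁₀(9.691e+09) = 99.86 dB.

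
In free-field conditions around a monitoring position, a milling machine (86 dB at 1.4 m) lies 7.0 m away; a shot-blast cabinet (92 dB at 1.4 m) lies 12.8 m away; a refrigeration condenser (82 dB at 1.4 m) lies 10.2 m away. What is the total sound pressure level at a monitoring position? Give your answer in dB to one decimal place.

75.8 dB

First find each source's level at the receiver (point-source: −20·log₁₀(r/r_ref)), then combine on an intensity basis.
milling machine: 86 − 20·log₁₀(7.0/1.4) = 86 − 13.98 = 72.02 dB.
shot-blast cabinet: 92 − 20·log₁₀(12.8/1.4) = 92 − 19.22 = 72.78 dB.
refrigeration condenser: 82 − 20·log₁₀(10.2/1.4) = 82 − 17.25 = 64.75 dB.
Σ 10^(L/10) = 3.787e+07 → L_total = 10·log₁₀(3.787e+07) = 75.78 dB.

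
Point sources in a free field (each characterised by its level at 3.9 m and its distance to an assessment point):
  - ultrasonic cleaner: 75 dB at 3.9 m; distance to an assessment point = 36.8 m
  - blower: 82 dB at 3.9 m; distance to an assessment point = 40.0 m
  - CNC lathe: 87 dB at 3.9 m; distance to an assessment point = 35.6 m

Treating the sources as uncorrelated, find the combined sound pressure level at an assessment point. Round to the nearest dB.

69 dB

Apply inverse-square spreading to bring every level to the receiver, then sum 10^(L/10).
ultrasonic cleaner: 75 − 20·log₁₀(36.8/3.9) = 75 − 19.50 = 55.50 dB.
blower: 82 − 20·log₁₀(40.0/3.9) = 82 − 20.22 = 61.78 dB.
CNC lathe: 87 − 20·log₁₀(35.6/3.9) = 87 − 19.21 = 67.79 dB.
Σ 10^(L/10) = 7.877e+06 → L_total = 10·log₁₀(7.877e+06) = 68.96 dB.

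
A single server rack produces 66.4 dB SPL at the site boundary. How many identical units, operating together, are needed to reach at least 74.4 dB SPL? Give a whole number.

N identical sources give L₁ + 10·log₁₀ N, so require 10·log₁₀ N ≥ 74.4 − 66.4 = 8.0 dB.
N ≥ 10^(8.0/10) = 6.310, so N = 7.

7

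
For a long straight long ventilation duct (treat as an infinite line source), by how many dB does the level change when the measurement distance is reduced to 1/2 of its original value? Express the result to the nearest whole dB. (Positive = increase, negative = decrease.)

+3 dB

Line-source spreading: ΔL = −10·log₁₀(r₂/r₁).
ΔL = −10·log₁₀(0.5) = +3.01 dB.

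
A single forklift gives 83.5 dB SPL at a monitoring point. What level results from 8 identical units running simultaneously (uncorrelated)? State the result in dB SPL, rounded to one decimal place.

L_total = L₁ + 10·log₁₀ N for N identical incoherent sources.
L_total = 83.5 + 10·log₁₀(8) = 83.5 + 9.031 = 92.53 dB SPL.

92.5 dB SPL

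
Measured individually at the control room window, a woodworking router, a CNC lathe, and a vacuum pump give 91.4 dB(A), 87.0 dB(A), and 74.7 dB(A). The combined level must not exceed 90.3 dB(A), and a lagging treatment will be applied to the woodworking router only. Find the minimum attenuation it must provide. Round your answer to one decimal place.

Everything except the woodworking router sums to 10^(87.0/10) + 10^(74.7/10) = 5.307e+08 in linear terms, 87.25 dB(A).
To meet 90.3 dB(A) overall, the treated woodworking router may contribute at most 10^(90.3/10) − 5.307e+08 = 5.408e+08, i.e. 87.33 dB(A).
So the woodworking router must be reduced from 91.4 to 87.33 dB(A): IL = 4.07 dB.

4.1 dB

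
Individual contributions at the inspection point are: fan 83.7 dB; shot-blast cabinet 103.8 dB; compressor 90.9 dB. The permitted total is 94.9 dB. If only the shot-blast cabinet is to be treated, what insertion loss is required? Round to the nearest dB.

The untreated sources together contribute 10^(83.7/10) + 10^(90.9/10) = 1.465e+09, i.e. 91.66 dB.
To meet 94.9 dB overall, the treated shot-blast cabinet may contribute at most 10^(94.9/10) − 1.465e+09 = 1.626e+09, i.e. 92.11 dB.
Required insertion loss = 103.8 − 92.11 = 11.69 dB.

12 dB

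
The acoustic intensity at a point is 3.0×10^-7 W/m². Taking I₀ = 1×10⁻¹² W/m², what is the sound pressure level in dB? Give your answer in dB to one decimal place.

Dividing by I₀ shifts the exponent by 12: I/I₀ = 3.0×10^5.
L = 10·(0.4771 + 5) = 54.77 dB.

54.8 dB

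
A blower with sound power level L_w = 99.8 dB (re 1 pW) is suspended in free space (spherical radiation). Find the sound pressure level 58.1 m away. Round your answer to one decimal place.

The power spreads over a sphere of area 4π·r², so L_p = L_w − 10·log₁₀(4π·r²).
4π·r² = 4.242e+04 m², 10·log₁₀ of that is 46.276 dB.
L_p = 99.8 − 46.276 = 53.52 dB.

53.5 dB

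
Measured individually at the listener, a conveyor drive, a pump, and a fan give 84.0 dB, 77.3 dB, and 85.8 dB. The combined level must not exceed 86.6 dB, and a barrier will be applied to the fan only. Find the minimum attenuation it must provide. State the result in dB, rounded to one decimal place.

4.0 dB

Everything except the fan sums to 10^(84.0/10) + 10^(77.3/10) = 3.049e+08 in linear terms, 84.84 dB.
The limit corresponds to 10^(86.6/10) = 4.571e+08; subtracting the fixed part leaves 1.522e+08 for the fan, i.e. 81.82 dB.
Required insertion loss = 85.8 − 81.82 = 3.98 dB.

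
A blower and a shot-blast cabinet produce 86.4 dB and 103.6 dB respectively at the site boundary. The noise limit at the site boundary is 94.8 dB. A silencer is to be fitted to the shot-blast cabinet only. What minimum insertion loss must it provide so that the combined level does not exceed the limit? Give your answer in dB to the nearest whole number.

9 dB

Everything except the shot-blast cabinet sums to 10^(86.4/10) = 4.365e+08 in linear terms, 86.40 dB.
To meet 94.8 dB overall, the treated shot-blast cabinet may contribute at most 10^(94.8/10) − 4.365e+08 = 2.583e+09, i.e. 94.12 dB.
Required insertion loss = 103.6 − 94.12 = 9.48 dB.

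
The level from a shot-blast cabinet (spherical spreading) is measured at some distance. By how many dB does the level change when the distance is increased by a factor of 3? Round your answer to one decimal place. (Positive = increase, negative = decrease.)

With spherical spreading the level changes by −20·log₁₀(r₂/r₁).
ΔL = −20·log₁₀(3) = -9.54 dB.

-9.5 dB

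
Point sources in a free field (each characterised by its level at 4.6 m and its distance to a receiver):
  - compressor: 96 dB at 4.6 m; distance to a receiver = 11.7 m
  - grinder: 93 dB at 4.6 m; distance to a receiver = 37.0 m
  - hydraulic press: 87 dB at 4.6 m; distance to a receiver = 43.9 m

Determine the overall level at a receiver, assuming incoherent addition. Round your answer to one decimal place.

Apply inverse-square spreading to bring every level to the receiver, then sum 10^(L/10).
compressor: 96 − 20·log₁₀(11.7/4.6) = 96 − 8.11 = 87.89 dB.
grinder: 93 − 20·log₁₀(37.0/4.6) = 93 − 18.11 = 74.89 dB.
hydraulic press: 87 − 20·log₁₀(43.9/4.6) = 87 − 19.59 = 67.41 dB.
Σ 10^(L/10) = 6.517e+08 → L_total = 10·log₁₀(6.517e+08) = 88.14 dB.

88.1 dB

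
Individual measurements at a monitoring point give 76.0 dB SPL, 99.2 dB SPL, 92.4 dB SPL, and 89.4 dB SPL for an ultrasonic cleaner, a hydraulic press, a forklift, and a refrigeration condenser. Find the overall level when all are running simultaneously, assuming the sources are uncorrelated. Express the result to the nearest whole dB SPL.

For uncorrelated sources the intensities add, so convert each level to linear form, sum, and take 10·log₁₀ of the total.
Σ 10^(L/10) = 10^(76.0/10) + 10^(99.2/10) + 10^(92.4/10) + 10^(89.4/10) = 1.097e+10.
L_total = 10·log₁₀(1.097e+10) = 100.40 dB SPL.

100 dB SPL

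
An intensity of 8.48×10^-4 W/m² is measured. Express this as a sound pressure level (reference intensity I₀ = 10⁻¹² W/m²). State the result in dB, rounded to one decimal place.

Dividing by I₀ shifts the exponent by 12: I/I₀ = 8.48×10^8.
L = 10·(0.9284 + 8) = 89.28 dB.

89.3 dB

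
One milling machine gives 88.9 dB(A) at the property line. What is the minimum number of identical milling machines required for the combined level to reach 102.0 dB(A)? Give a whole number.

21

N identical sources give L₁ + 10·log₁₀ N, so require 10·log₁₀ N ≥ 102.0 − 88.9 = 13.1 dB.
N ≥ 10^(13.1/10) = 20.417, so N = 21.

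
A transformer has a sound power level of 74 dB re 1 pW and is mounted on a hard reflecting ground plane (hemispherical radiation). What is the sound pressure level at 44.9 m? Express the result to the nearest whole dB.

33 dB

The power spreads over a hemisphere of area 2π·r², so L_p = L_w − 10·log₁₀(2π·r²).
2π·r² = 1.267e+04 m², 10·log₁₀ of that is 41.027 dB.
L_p = 74 − 41.027 = 32.97 dB.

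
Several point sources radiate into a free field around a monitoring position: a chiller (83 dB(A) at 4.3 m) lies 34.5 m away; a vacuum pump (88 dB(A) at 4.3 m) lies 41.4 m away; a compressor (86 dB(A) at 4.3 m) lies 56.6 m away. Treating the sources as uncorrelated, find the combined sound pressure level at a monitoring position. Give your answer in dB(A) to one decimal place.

Propagate each source to the receiver with L = L_ref − 20·log₁₀(r/r_ref), then add intensities.
chiller: 83 − 20·log₁₀(34.5/4.3) = 83 − 18.09 = 64.91 dB(A).
vacuum pump: 88 − 20·log₁₀(41.4/4.3) = 88 − 19.67 = 68.33 dB(A).
compressor: 86 − 20·log₁₀(56.6/4.3) = 86 − 22.39 = 63.61 dB(A).
Σ 10^(L/10) = 1.220e+07 → L_total = 10·log₁₀(1.220e+07) = 70.87 dB(A).

70.9 dB(A)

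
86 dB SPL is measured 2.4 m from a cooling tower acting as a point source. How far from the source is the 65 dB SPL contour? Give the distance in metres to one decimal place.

26.9 m

The 21.0 dB drop corresponds to a distance ratio of 10^(21.0/20) for a point source.
r₂ = 2.4·10^((86−65)/20) = 2.4·10^(21.0/20) = 26.93 m.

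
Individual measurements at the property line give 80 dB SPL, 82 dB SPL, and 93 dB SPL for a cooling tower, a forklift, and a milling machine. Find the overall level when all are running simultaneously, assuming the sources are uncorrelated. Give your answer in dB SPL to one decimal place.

For uncorrelated sources the intensities add, so convert each level to linear form, sum, and take 10·log₁₀ of the total.
Σ 10^(L/10) = 10^(80/10) + 10^(82/10) + 10^(93/10) = 2.254e+09.
L_total = 10·log₁₀(2.254e+09) = 93.53 dB SPL.

93.5 dB SPL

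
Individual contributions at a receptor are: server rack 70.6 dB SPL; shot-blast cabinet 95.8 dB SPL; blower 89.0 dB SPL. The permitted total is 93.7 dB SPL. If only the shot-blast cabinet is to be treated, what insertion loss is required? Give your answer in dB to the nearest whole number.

4 dB

Everything except the shot-blast cabinet sums to 10^(70.6/10) + 10^(89.0/10) = 8.058e+08 in linear terms, 89.06 dB SPL.
To meet 93.7 dB SPL overall, the treated shot-blast cabinet may contribute at most 10^(93.7/10) − 8.058e+08 = 1.538e+09, i.e. 91.87 dB SPL.
Required insertion loss = 95.8 − 91.87 = 3.93 dB.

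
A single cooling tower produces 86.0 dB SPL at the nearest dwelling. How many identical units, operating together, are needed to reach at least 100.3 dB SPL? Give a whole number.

Need L₁ + 10·log₁₀ N ≥ 100.3, i.e. log₁₀ N ≥ 1.43.
N ≥ 10^(14.3/10) = 26.915, so N = 27.

27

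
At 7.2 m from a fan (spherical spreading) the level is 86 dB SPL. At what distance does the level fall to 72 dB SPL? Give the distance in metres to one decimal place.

36.1 m

The 14.0 dB drop corresponds to a distance ratio of 10^(14.0/20) for a point source.
r₂ = 7.2·10^((86−72)/20) = 7.2·10^(14.0/20) = 36.09 m.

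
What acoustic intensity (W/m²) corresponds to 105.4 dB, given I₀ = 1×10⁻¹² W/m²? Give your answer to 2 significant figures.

0.035 W/m²

L = 10·log₁₀(I/I₀) ⇒ I = I₀·10^(L/10) = 10⁻¹² × 10^10.54.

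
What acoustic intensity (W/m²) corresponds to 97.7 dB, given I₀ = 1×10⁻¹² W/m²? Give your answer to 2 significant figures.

0.0059 W/m²

I/I₀ = 10^(97.7/10) = 5.888e+09, so I = 5.888e+09 × 10⁻¹² W/m².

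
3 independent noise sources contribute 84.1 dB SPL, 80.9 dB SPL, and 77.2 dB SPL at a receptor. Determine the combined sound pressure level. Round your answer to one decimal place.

Incoherent sources combine by intensity addition: L_total = 10·log₁₀(Σ 10^(L_i/10)).
Σ 10^(L/10) = 10^(84.1/10) + 10^(80.9/10) + 10^(77.2/10) = 4.325e+08.
L_total = 10·log₁₀(4.325e+08) = 86.36 dB SPL.

86.4 dB SPL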